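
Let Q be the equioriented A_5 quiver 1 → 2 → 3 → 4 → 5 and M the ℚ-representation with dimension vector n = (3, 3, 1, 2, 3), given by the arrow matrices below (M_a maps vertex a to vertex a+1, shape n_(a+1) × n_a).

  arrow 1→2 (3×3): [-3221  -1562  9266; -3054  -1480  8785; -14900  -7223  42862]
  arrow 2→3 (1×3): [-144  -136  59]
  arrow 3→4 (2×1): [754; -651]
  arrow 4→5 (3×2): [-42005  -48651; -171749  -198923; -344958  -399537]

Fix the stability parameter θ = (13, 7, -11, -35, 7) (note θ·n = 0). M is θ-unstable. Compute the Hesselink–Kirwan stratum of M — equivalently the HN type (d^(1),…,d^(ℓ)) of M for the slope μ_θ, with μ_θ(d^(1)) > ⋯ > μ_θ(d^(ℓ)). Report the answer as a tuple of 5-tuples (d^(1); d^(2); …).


Via rank(M_{q-1}∘⋯∘M_p): M ≅ I[1,2]^2, I[1,5], I[4,5], I[5,5].
μ_θ-semistable layers: μ^(1)=10; μ^(2)=7; μ^(3)=-13/2; μ^(4)=-35

((2, 2, 0, 0, 0); (0, 0, 0, 0, 3); (1, 1, 1, 1, 0); (0, 0, 0, 1, 0))


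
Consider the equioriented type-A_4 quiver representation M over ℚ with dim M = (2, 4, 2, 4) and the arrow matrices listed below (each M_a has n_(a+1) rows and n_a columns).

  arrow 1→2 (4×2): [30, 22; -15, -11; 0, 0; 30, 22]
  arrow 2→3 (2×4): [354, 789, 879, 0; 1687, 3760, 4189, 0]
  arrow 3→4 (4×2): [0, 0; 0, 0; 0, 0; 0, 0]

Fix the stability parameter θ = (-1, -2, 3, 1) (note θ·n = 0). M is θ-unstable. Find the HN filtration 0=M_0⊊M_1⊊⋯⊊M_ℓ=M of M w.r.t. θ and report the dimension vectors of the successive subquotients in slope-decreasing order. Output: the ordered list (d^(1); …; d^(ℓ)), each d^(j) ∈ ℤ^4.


Via rank(M_{q-1}∘⋯∘M_p): M ≅ I[1,1], I[1,3], I[2,2]^2, I[2,3], I[4,4]^4.
μ_θ-semistable layers: μ^(1)=3; μ^(2)=1; μ^(3)=-1; μ^(4)=-3/2; μ^(5)=-2

((0, 0, 2, 0); (0, 0, 0, 4); (1, 0, 0, 0); (1, 1, 0, 0); (0, 3, 0, 0))


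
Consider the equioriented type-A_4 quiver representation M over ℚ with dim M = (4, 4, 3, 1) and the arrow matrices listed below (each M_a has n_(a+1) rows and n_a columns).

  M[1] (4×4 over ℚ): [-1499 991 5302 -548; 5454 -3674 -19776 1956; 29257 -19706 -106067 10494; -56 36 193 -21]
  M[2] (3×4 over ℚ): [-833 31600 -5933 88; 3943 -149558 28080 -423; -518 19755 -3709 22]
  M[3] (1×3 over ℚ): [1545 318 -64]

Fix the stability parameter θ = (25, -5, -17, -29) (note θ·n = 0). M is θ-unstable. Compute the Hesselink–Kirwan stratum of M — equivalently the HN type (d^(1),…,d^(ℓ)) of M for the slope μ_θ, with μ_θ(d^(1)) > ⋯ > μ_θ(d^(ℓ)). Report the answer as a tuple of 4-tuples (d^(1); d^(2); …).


Barcode: M ≅ I[1,2], I[1,3]^2, I[1,4]. HN layers by μ_θ (3 steps, strictly decreasing):
  μ^(1)=10; μ^(2)=1; μ^(3)=-13/2

((1, 1, 0, 0); (2, 2, 2, 0); (1, 1, 1, 1))


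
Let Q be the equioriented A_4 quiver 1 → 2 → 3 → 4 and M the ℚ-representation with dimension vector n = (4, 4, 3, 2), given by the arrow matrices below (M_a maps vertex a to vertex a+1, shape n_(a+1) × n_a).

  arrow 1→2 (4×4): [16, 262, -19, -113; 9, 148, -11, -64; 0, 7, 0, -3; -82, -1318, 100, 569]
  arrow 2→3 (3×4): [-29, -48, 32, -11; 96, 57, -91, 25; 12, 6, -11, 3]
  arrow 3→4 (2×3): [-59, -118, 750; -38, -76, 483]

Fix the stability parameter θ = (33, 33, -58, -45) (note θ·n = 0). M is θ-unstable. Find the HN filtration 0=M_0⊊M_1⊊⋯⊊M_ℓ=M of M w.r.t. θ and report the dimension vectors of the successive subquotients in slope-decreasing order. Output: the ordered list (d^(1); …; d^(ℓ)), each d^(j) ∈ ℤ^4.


Interval decomposition of M: I[1,2], I[1,3], I[1,4]^2.
HN type (ℓ=3): μ^(1)=33; μ^(2)=8/3; μ^(3)=-37/4

((1, 1, 0, 0); (1, 1, 1, 0); (2, 2, 2, 2))


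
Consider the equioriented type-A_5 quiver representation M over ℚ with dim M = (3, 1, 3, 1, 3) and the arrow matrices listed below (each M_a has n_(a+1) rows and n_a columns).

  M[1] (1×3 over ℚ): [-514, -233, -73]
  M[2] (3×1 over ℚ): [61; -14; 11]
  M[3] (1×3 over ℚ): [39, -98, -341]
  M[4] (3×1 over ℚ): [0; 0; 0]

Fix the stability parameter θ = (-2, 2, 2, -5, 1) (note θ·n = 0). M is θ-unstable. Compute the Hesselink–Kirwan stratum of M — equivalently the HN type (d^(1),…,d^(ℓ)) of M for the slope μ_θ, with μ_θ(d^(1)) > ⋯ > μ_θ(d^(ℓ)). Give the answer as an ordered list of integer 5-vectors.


Via rank(M_{q-1}∘⋯∘M_p): M ≅ I[1,1]^2, I[1,3], I[3,3], I[3,4], I[5,5]^3.
μ_θ-semistable layers: μ^(1)=2; μ^(2)=1; μ^(3)=-3/2; μ^(4)=-2

((0, 1, 2, 0, 0); (0, 0, 0, 0, 3); (0, 0, 1, 1, 0); (3, 0, 0, 0, 0))


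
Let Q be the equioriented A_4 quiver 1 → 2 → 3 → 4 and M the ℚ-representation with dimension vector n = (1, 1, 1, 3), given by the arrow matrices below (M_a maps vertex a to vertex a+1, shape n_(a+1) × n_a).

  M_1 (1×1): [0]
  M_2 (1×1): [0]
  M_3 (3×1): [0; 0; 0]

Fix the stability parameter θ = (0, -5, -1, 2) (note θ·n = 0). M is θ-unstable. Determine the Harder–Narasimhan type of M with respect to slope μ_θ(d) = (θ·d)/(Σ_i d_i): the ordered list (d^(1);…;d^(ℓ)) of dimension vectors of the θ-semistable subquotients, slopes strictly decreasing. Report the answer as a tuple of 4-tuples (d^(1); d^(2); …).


Interval decomposition of M: I[1,1], I[2,2], I[3,3], I[4,4]^3.
HN type (ℓ=4): μ^(1)=2; μ^(2)=0; μ^(3)=-1; μ^(4)=-5

((0, 0, 0, 3); (1, 0, 0, 0); (0, 0, 1, 0); (0, 1, 0, 0))


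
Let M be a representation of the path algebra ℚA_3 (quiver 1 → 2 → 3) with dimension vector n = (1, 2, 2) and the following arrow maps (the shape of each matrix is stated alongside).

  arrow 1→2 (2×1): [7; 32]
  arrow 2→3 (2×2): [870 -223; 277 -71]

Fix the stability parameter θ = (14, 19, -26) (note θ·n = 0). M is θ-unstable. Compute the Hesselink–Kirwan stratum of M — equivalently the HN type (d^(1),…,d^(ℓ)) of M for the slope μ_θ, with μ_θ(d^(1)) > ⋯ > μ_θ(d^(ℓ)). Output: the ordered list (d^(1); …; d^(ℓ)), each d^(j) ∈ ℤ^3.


Via rank(M_{q-1}∘⋯∘M_p): M ≅ I[1,3], I[2,3].
μ_θ-semistable layers: μ^(1)=7/3; μ^(2)=-7/2

((1, 1, 1); (0, 1, 1))


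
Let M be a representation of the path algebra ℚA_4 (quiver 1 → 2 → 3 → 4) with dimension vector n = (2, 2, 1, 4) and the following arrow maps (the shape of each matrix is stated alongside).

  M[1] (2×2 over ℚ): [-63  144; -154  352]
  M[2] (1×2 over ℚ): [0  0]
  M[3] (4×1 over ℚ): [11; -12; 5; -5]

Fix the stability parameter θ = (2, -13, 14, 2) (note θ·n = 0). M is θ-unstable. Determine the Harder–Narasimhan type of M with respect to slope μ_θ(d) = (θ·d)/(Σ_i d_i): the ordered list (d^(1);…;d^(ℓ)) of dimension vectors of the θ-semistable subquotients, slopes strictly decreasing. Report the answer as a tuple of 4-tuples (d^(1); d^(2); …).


Via rank(M_{q-1}∘⋯∘M_p): M ≅ I[1,1], I[1,2], I[2,2], I[3,4], I[4,4]^3.
μ_θ-semistable layers: μ^(1)=8; μ^(2)=2; μ^(3)=-11/2; μ^(4)=-13

((0, 0, 1, 1); (1, 0, 0, 3); (1, 1, 0, 0); (0, 1, 0, 0))


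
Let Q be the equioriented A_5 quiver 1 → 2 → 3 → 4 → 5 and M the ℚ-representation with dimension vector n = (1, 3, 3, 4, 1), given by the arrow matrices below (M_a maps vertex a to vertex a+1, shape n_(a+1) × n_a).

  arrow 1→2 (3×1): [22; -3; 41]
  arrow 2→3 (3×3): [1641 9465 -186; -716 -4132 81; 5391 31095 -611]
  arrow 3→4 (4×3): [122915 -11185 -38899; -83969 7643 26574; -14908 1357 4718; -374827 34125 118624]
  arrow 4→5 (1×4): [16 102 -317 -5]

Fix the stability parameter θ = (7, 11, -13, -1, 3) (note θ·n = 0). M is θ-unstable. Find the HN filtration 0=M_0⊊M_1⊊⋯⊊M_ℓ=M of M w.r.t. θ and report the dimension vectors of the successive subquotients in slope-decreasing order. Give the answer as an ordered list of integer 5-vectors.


Interval decomposition of M: I[1,5], I[2,2], I[2,4], I[3,4], I[4,4].
HN type (ℓ=5): μ^(1)=11; μ^(2)=3; μ^(3)=1; μ^(4)=-1; μ^(5)=-13

((0, 1, 0, 0, 0); (0, 0, 0, 0, 1); (1, 1, 1, 1, 0); (0, 1, 1, 3, 0); (0, 0, 1, 0, 0))


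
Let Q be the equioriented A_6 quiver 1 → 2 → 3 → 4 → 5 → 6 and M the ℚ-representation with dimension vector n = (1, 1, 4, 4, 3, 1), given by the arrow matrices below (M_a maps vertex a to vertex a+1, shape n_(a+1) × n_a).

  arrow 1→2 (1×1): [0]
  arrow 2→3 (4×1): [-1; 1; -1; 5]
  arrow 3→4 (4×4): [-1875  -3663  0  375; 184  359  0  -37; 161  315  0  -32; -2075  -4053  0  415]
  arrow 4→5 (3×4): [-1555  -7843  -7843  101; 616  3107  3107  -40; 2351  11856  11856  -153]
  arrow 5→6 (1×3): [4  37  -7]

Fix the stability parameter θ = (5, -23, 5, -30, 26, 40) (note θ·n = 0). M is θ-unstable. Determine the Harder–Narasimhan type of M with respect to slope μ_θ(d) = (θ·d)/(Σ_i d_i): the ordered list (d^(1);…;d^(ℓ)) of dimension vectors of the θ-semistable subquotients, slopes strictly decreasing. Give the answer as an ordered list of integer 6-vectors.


Via rank(M_{q-1}∘⋯∘M_p): M ≅ I[1,1], I[2,4], I[3,3], I[3,4], I[3,6], I[4,5], I[5,5].
μ_θ-semistable layers: μ^(1)=40; μ^(2)=26; μ^(3)=5; μ^(4)=-25/2; μ^(5)=-23; μ^(6)=-30

((0, 0, 0, 0, 0, 1); (0, 0, 0, 0, 3, 0); (1, 0, 1, 0, 0, 0); (0, 0, 3, 3, 0, 0); (0, 1, 0, 0, 0, 0); (0, 0, 0, 1, 0, 0))


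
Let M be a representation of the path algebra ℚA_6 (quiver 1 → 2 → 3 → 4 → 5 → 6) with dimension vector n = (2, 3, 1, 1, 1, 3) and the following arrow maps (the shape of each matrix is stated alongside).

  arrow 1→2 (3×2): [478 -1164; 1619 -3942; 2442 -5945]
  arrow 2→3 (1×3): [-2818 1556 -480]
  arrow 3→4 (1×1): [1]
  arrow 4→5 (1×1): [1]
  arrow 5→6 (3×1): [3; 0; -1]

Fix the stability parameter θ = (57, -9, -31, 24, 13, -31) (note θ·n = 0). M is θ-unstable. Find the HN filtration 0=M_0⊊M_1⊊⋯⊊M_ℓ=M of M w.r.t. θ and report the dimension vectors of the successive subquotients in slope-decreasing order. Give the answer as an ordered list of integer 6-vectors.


Interval decomposition of M: I[1,2]^2, I[2,6], I[6,6]^2.
HN type (ℓ=4): μ^(1)=24; μ^(2)=2; μ^(3)=-20; μ^(4)=-31

((2, 2, 0, 0, 0, 0); (0, 0, 0, 1, 1, 1); (0, 1, 1, 0, 0, 0); (0, 0, 0, 0, 0, 2))


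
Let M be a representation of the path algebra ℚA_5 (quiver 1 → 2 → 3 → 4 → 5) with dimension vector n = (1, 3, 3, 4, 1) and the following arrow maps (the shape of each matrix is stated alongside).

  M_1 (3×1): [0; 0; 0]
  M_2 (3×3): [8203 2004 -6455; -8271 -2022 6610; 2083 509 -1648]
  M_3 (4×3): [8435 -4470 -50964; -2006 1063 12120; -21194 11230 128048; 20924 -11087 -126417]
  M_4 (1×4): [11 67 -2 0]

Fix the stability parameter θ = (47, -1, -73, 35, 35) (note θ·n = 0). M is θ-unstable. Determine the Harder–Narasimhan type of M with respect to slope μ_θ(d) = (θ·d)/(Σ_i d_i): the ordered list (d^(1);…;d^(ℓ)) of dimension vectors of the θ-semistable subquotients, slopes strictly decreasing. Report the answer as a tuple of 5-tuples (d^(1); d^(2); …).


Interval decomposition of M: I[1,1], I[2,4]^2, I[2,5], I[4,4].
HN type (ℓ=3): μ^(1)=47; μ^(2)=35; μ^(3)=-37

((1, 0, 0, 0, 0); (0, 0, 0, 4, 1); (0, 3, 3, 0, 0))


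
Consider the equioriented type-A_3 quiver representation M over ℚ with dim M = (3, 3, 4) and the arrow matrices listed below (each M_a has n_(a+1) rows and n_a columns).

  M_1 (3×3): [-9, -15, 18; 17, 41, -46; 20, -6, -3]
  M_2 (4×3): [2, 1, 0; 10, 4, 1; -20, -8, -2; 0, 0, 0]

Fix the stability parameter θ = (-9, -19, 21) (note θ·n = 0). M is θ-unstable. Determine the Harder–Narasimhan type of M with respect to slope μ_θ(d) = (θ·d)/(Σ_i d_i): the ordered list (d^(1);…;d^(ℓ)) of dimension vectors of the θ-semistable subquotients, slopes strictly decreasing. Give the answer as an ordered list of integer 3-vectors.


Via rank(M_{q-1}∘⋯∘M_p): M ≅ I[1,2], I[1,3]^2, I[3,3]^2.
μ_θ-semistable layers: μ^(1)=21; μ^(2)=-14

((0, 0, 4); (3, 3, 0))


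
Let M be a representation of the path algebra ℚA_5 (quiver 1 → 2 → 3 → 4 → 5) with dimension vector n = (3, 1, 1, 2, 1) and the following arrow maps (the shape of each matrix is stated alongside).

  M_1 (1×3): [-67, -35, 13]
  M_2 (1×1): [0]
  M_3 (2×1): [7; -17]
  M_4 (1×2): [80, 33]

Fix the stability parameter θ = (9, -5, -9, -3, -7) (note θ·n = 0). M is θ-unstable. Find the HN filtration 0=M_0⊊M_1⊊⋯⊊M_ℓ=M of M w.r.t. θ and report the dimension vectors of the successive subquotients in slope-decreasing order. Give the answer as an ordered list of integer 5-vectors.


Via rank(M_{q-1}∘⋯∘M_p): M ≅ I[1,1]^2, I[1,2], I[3,5], I[4,4].
μ_θ-semistable layers: μ^(1)=9; μ^(2)=2; μ^(3)=-3; μ^(4)=-5; μ^(5)=-9

((2, 0, 0, 0, 0); (1, 1, 0, 0, 0); (0, 0, 0, 1, 0); (0, 0, 0, 1, 1); (0, 0, 1, 0, 0))


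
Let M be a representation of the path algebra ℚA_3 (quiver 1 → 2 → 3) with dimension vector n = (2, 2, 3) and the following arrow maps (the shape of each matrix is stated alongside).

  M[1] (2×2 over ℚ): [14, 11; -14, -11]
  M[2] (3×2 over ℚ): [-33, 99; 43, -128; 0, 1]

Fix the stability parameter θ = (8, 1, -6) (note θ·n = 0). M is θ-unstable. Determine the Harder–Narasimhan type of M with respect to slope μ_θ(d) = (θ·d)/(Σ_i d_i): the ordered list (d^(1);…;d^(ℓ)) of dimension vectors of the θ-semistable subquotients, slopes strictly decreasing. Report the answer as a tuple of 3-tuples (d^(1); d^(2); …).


Interval decomposition of M: I[1,1], I[1,3], I[2,3], I[3,3].
HN type (ℓ=4): μ^(1)=8; μ^(2)=1; μ^(3)=-5/2; μ^(4)=-6

((1, 0, 0); (1, 1, 1); (0, 1, 1); (0, 0, 1))


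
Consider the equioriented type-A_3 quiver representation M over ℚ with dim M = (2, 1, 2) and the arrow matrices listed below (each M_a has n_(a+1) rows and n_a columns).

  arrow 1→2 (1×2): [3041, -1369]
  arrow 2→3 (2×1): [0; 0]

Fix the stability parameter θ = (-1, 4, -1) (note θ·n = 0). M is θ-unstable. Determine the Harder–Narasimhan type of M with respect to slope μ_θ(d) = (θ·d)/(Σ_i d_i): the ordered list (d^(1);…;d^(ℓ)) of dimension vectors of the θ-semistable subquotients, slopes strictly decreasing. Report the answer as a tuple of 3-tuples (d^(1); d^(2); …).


Via rank(M_{q-1}∘⋯∘M_p): M ≅ I[1,1], I[1,2], I[3,3]^2.
μ_θ-semistable layers: μ^(1)=4; μ^(2)=-1

((0, 1, 0); (2, 0, 2))


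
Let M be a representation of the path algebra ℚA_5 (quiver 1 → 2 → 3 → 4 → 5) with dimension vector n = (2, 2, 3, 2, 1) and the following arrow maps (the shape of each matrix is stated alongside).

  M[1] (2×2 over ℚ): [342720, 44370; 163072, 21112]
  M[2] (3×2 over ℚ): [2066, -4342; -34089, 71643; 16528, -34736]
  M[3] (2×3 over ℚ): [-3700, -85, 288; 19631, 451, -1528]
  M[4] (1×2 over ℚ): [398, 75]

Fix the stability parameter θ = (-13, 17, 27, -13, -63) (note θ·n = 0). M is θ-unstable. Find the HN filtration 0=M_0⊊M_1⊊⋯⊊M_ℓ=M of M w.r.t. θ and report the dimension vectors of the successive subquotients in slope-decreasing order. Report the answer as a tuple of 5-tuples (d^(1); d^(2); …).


Via rank(M_{q-1}∘⋯∘M_p): M ≅ I[1,1], I[1,5], I[2,2], I[3,3], I[3,4].
μ_θ-semistable layers: μ^(1)=27; μ^(2)=17; μ^(3)=7; μ^(4)=-8; μ^(5)=-13

((0, 0, 1, 0, 0); (0, 1, 0, 0, 0); (0, 0, 1, 1, 0); (0, 1, 1, 1, 1); (2, 0, 0, 0, 0))


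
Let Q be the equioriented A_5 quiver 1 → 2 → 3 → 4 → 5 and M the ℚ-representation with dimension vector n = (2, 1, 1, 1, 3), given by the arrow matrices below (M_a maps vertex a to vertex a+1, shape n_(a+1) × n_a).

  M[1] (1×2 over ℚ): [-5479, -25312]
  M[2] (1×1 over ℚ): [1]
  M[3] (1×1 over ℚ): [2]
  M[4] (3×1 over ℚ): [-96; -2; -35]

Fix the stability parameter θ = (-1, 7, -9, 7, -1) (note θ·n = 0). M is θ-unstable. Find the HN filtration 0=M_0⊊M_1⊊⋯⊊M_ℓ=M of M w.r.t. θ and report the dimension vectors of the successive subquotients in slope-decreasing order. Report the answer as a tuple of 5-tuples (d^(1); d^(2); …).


Via rank(M_{q-1}∘⋯∘M_p): M ≅ I[1,1], I[1,5], I[5,5]^2.
μ_θ-semistable layers: μ^(1)=3; μ^(2)=-1

((0, 0, 0, 1, 1); (2, 1, 1, 0, 2))


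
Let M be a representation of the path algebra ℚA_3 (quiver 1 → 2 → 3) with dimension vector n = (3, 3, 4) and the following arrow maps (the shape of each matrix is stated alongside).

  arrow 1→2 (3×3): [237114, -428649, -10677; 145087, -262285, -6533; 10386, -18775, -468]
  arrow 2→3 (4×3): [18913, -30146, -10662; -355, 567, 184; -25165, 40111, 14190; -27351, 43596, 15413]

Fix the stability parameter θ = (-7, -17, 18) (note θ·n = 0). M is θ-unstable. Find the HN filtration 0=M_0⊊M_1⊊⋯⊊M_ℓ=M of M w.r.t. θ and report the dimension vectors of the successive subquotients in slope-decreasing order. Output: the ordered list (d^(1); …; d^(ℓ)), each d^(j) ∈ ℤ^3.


Interval decomposition of M: I[1,3]^3, I[3,3].
HN type (ℓ=2): μ^(1)=18; μ^(2)=-12

((0, 0, 4); (3, 3, 0))


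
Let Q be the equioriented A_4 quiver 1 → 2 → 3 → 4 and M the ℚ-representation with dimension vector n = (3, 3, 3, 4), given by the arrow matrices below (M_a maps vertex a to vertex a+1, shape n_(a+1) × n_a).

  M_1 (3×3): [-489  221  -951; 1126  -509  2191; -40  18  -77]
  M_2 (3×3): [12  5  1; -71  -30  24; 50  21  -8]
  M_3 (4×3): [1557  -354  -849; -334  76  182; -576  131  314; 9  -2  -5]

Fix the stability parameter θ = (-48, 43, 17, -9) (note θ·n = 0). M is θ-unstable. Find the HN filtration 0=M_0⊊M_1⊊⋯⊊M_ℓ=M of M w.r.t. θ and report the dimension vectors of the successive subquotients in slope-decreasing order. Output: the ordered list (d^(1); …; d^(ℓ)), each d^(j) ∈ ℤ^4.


Interval decomposition of M: I[1,3], I[1,4]^2, I[4,4]^2.
HN type (ℓ=4): μ^(1)=30; μ^(2)=17; μ^(3)=-9; μ^(4)=-48

((0, 1, 1, 0); (0, 2, 2, 2); (0, 0, 0, 2); (3, 0, 0, 0))


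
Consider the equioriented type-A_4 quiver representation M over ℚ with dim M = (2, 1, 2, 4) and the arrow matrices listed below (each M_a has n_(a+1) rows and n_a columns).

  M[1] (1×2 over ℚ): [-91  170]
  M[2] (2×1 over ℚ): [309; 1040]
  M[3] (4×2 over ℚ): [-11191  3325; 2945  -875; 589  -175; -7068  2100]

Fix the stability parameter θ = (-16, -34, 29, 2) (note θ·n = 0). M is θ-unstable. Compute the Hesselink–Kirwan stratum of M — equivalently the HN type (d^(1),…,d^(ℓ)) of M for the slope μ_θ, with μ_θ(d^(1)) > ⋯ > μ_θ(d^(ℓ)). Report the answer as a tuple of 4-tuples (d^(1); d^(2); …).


Interval decomposition of M: I[1,1], I[1,4], I[3,3], I[4,4]^3.
HN type (ℓ=5): μ^(1)=29; μ^(2)=31/2; μ^(3)=2; μ^(4)=-16; μ^(5)=-25

((0, 0, 1, 0); (0, 0, 1, 1); (0, 0, 0, 3); (1, 0, 0, 0); (1, 1, 0, 0))


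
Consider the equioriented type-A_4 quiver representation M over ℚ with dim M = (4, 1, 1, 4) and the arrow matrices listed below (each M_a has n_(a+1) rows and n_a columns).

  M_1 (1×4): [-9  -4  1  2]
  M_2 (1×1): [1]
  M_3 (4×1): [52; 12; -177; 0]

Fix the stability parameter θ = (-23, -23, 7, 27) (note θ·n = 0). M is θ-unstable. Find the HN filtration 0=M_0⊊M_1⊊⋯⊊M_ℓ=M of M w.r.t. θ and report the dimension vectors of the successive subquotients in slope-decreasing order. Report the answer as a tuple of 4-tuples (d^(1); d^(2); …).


Barcode: M ≅ I[1,1]^3, I[1,4], I[4,4]^3. HN layers by μ_θ (3 steps, strictly decreasing):
  μ^(1)=27; μ^(2)=7; μ^(3)=-23

((0, 0, 0, 4); (0, 0, 1, 0); (4, 1, 0, 0))


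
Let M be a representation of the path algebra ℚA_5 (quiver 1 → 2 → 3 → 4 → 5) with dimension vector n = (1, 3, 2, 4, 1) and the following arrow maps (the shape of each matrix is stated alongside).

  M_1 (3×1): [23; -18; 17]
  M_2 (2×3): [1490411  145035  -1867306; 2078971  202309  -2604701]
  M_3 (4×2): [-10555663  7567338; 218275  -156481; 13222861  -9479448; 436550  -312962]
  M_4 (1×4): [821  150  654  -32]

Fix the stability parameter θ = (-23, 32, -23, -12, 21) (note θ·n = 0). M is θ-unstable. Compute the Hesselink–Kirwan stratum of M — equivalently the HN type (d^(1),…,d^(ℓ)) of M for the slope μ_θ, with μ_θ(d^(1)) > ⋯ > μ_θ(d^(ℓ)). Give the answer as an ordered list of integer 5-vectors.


Interval decomposition of M: I[1,5], I[2,2], I[2,4], I[4,4]^2.
HN type (ℓ=5): μ^(1)=32; μ^(2)=21; μ^(3)=-1; μ^(4)=-12; μ^(5)=-23

((0, 1, 0, 0, 0); (0, 0, 0, 0, 1); (0, 2, 2, 2, 0); (0, 0, 0, 2, 0); (1, 0, 0, 0, 0))


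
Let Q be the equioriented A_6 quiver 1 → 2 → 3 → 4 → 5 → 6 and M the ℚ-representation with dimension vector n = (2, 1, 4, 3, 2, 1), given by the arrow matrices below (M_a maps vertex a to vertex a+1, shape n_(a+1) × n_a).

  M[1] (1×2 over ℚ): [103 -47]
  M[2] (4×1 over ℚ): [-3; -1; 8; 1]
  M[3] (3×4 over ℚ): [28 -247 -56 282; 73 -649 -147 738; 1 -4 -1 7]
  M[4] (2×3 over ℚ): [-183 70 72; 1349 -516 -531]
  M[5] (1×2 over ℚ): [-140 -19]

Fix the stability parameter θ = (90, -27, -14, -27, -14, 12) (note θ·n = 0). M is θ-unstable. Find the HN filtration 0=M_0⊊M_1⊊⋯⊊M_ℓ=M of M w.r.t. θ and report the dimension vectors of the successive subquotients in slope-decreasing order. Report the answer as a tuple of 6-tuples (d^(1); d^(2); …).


Barcode: M ≅ I[1,1], I[1,6], I[3,3], I[3,4], I[3,5]. HN layers by μ_θ (5 steps, strictly decreasing):
  μ^(1)=90; μ^(2)=12; μ^(3)=8/5; μ^(4)=-14; μ^(5)=-41/2

((1, 0, 0, 0, 0, 0); (0, 0, 0, 0, 0, 1); (1, 1, 1, 1, 1, 0); (0, 0, 1, 0, 1, 0); (0, 0, 2, 2, 0, 0))


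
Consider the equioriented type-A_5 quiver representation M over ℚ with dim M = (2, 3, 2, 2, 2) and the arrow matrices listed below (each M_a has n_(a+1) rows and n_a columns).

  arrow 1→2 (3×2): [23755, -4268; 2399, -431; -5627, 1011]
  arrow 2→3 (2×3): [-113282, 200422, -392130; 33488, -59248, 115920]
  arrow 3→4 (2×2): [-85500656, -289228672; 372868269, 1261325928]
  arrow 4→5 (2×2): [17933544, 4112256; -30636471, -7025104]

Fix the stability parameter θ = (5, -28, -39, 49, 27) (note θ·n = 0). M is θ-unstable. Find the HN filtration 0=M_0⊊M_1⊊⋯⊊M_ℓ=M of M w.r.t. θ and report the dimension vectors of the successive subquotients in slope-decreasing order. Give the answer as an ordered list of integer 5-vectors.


Via rank(M_{q-1}∘⋯∘M_p): M ≅ I[1,2], I[1,4], I[2,2], I[3,3], I[4,5], I[5,5].
μ_θ-semistable layers: μ^(1)=49; μ^(2)=38; μ^(3)=27; μ^(4)=-23/2; μ^(5)=-62/3; μ^(6)=-28; μ^(7)=-39

((0, 0, 0, 1, 0); (0, 0, 0, 1, 1); (0, 0, 0, 0, 1); (1, 1, 0, 0, 0); (1, 1, 1, 0, 0); (0, 1, 0, 0, 0); (0, 0, 1, 0, 0))


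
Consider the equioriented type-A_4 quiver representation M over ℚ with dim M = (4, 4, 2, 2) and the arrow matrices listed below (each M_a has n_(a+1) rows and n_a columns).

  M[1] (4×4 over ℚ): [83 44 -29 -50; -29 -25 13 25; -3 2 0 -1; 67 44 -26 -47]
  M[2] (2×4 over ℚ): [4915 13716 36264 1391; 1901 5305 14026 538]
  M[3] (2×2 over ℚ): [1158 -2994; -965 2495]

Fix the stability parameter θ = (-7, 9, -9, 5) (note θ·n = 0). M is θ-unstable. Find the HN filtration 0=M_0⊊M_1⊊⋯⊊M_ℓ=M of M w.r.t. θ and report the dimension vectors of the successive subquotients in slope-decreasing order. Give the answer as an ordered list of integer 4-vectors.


Barcode: M ≅ I[1,1], I[1,2], I[1,3], I[1,4], I[2,2], I[4,4]. HN layers by μ_θ (4 steps, strictly decreasing):
  μ^(1)=9; μ^(2)=5; μ^(3)=0; μ^(4)=-7

((0, 2, 0, 0); (0, 0, 0, 2); (0, 2, 2, 0); (4, 0, 0, 0))


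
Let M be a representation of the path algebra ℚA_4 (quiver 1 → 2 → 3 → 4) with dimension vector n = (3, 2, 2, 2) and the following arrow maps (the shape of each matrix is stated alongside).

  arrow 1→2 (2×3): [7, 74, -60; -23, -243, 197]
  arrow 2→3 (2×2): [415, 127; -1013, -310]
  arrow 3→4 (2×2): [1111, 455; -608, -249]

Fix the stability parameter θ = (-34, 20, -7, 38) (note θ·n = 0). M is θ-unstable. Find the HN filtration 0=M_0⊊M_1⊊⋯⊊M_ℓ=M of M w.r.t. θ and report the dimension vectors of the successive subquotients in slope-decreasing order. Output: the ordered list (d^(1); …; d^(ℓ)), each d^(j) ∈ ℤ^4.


Via rank(M_{q-1}∘⋯∘M_p): M ≅ I[1,1], I[1,4]^2.
μ_θ-semistable layers: μ^(1)=38; μ^(2)=13/2; μ^(3)=-34

((0, 0, 0, 2); (0, 2, 2, 0); (3, 0, 0, 0))


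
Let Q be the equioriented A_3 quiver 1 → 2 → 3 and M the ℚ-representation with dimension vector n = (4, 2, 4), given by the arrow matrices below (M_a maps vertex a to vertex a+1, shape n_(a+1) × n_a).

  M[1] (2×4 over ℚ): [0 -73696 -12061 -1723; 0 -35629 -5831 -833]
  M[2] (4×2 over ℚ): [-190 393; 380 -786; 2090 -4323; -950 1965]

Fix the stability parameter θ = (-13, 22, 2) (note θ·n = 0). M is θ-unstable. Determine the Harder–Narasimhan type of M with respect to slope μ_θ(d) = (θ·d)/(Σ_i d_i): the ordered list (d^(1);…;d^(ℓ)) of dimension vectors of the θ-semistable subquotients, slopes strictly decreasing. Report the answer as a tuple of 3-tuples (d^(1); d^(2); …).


Via rank(M_{q-1}∘⋯∘M_p): M ≅ I[1,1]^2, I[1,2], I[1,3], I[3,3]^3.
μ_θ-semistable layers: μ^(1)=22; μ^(2)=12; μ^(3)=2; μ^(4)=-13

((0, 1, 0); (0, 1, 1); (0, 0, 3); (4, 0, 0))


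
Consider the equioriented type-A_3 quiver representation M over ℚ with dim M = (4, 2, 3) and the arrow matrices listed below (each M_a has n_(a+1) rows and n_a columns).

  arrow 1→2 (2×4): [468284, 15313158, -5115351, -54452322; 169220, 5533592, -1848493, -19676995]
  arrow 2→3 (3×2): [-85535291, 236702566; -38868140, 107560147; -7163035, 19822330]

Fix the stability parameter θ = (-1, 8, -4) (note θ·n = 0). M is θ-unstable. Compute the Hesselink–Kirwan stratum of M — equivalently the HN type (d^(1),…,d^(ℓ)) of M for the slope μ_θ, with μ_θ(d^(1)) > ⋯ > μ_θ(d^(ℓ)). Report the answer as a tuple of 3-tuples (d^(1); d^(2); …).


Interval decomposition of M: I[1,1]^2, I[1,3]^2, I[3,3].
HN type (ℓ=3): μ^(1)=2; μ^(2)=-1; μ^(3)=-4

((0, 2, 2); (4, 0, 0); (0, 0, 1))


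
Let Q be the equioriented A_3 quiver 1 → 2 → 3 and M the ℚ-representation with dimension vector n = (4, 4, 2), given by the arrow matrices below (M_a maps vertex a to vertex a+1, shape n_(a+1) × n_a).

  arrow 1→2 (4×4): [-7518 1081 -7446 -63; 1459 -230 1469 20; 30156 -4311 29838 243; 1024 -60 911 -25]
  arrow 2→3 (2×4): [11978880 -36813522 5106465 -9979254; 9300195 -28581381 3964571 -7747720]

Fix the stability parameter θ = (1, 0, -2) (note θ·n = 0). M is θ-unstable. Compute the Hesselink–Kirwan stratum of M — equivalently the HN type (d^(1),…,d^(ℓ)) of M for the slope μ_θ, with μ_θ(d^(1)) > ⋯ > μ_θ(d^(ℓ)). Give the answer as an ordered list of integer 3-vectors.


Barcode: M ≅ I[1,1], I[1,2], I[1,3]^2, I[2,2]. HN layers by μ_θ (4 steps, strictly decreasing):
  μ^(1)=1; μ^(2)=1/2; μ^(3)=0; μ^(4)=-1/3

((1, 0, 0); (1, 1, 0); (0, 1, 0); (2, 2, 2))


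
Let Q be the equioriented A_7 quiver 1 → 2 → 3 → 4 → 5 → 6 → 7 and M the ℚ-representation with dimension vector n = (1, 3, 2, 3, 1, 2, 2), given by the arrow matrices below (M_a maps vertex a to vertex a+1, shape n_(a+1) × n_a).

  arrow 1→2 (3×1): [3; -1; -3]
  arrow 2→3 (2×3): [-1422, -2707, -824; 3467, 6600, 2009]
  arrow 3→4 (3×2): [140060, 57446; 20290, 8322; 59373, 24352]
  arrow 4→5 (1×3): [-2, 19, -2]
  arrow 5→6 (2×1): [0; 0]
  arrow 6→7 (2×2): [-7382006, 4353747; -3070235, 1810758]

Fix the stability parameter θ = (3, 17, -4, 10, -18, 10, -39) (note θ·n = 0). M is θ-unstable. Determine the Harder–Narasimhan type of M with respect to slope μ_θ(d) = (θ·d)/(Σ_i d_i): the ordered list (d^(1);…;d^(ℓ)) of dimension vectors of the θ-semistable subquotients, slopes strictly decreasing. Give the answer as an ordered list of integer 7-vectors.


Via rank(M_{q-1}∘⋯∘M_p): M ≅ I[1,4], I[2,2], I[2,5], I[4,4], I[6,7]^2.
μ_θ-semistable layers: μ^(1)=17; μ^(2)=10; μ^(3)=13/2; μ^(4)=3; μ^(5)=5/4; μ^(6)=-29/2

((0, 1, 0, 0, 0, 0, 0); (0, 0, 0, 2, 0, 0, 0); (0, 1, 1, 0, 0, 0, 0); (1, 0, 0, 0, 0, 0, 0); (0, 1, 1, 1, 1, 0, 0); (0, 0, 0, 0, 0, 2, 2))


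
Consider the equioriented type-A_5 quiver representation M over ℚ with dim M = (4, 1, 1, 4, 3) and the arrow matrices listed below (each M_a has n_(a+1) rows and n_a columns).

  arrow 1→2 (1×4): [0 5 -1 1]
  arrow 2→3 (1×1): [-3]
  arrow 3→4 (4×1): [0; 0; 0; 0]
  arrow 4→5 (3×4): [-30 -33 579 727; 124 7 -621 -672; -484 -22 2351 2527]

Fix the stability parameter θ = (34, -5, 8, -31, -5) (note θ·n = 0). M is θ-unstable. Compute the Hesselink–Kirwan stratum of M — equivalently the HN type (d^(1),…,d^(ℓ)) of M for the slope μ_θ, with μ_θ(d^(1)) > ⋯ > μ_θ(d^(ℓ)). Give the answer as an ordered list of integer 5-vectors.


Via rank(M_{q-1}∘⋯∘M_p): M ≅ I[1,1]^3, I[1,3], I[4,4], I[4,5]^3.
μ_θ-semistable layers: μ^(1)=34; μ^(2)=37/3; μ^(3)=-5; μ^(4)=-31

((3, 0, 0, 0, 0); (1, 1, 1, 0, 0); (0, 0, 0, 0, 3); (0, 0, 0, 4, 0))


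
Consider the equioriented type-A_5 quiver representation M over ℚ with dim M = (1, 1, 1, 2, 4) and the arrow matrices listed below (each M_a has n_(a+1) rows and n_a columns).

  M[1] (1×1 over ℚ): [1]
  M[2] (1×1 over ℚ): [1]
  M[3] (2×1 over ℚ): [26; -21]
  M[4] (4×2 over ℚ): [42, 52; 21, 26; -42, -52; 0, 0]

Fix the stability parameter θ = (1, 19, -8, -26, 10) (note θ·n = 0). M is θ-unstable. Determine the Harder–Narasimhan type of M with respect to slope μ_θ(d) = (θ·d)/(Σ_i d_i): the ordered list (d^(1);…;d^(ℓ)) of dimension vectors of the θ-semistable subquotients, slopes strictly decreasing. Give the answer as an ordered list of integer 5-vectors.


Barcode: M ≅ I[1,4], I[4,5], I[5,5]^3. HN layers by μ_θ (3 steps, strictly decreasing):
  μ^(1)=10; μ^(2)=-7/2; μ^(3)=-26

((0, 0, 0, 0, 4); (1, 1, 1, 1, 0); (0, 0, 0, 1, 0))


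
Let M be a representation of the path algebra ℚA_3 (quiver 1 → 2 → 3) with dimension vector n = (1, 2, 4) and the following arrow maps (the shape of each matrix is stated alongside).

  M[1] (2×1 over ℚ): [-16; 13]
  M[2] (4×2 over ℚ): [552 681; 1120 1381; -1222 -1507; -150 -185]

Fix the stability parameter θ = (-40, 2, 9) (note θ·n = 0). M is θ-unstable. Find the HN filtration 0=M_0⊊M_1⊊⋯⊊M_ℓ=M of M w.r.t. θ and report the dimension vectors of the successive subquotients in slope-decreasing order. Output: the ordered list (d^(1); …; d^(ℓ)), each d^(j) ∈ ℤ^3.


Barcode: M ≅ I[1,3], I[2,3], I[3,3]^2. HN layers by μ_θ (3 steps, strictly decreasing):
  μ^(1)=9; μ^(2)=2; μ^(3)=-40

((0, 0, 4); (0, 2, 0); (1, 0, 0))


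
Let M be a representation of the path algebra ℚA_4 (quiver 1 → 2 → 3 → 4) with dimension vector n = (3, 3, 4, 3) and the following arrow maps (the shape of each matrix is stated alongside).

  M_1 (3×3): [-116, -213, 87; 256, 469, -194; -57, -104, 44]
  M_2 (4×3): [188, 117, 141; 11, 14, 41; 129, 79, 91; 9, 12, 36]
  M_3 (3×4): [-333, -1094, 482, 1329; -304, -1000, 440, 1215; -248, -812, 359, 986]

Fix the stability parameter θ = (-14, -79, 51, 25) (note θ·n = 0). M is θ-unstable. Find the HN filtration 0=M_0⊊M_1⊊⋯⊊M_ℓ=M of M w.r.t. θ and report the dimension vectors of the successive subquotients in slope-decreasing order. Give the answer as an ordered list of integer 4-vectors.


Barcode: M ≅ I[1,4]^3, I[3,3]. HN layers by μ_θ (3 steps, strictly decreasing):
  μ^(1)=51; μ^(2)=38; μ^(3)=-93/2

((0, 0, 1, 0); (0, 0, 3, 3); (3, 3, 0, 0))


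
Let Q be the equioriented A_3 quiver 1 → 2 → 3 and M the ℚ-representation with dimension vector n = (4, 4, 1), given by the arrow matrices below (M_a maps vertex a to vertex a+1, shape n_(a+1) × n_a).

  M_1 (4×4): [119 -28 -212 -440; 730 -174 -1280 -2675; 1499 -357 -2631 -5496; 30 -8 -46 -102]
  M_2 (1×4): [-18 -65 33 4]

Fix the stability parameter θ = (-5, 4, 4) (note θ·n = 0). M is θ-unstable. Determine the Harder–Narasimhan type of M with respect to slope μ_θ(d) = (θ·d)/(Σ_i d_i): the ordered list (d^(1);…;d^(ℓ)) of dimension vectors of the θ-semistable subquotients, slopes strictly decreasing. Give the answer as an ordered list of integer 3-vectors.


Via rank(M_{q-1}∘⋯∘M_p): M ≅ I[1,2]^3, I[1,3].
μ_θ-semistable layers: μ^(1)=4; μ^(2)=-5

((0, 4, 1); (4, 0, 0))


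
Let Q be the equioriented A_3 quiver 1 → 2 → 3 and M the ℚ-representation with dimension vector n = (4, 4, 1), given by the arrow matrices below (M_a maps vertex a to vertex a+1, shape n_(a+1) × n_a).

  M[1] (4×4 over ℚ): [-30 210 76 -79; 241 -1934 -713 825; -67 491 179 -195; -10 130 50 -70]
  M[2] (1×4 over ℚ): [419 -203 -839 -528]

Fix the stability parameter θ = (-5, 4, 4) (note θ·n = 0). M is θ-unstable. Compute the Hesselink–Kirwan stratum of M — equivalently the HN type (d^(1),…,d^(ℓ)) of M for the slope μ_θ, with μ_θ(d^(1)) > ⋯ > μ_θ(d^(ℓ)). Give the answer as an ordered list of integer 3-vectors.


Interval decomposition of M: I[1,1], I[1,2]^2, I[1,3], I[2,2].
HN type (ℓ=2): μ^(1)=4; μ^(2)=-5

((0, 4, 1); (4, 0, 0))


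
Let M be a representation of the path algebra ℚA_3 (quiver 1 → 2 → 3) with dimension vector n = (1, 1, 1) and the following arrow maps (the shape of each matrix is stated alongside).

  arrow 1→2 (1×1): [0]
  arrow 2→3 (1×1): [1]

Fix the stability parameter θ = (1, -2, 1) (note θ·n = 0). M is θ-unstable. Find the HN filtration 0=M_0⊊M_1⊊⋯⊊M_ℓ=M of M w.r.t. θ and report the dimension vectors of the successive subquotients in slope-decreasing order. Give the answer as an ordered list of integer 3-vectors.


Via rank(M_{q-1}∘⋯∘M_p): M ≅ I[1,1], I[2,3].
μ_θ-semistable layers: μ^(1)=1; μ^(2)=-2

((1, 0, 1); (0, 1, 0))


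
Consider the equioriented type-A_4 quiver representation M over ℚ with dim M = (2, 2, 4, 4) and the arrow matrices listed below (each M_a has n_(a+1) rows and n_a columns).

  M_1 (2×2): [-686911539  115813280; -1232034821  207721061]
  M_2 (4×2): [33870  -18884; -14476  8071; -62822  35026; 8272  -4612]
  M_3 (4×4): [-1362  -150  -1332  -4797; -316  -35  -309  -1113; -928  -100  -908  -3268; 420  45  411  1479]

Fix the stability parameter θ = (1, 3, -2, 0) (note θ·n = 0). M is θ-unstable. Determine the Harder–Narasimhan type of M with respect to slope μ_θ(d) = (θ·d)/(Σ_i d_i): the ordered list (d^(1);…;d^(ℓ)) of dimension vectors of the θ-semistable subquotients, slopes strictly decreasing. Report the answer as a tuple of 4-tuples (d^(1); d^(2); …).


Barcode: M ≅ I[1,3], I[1,4], I[3,3], I[3,4], I[4,4]^2. HN layers by μ_θ (4 steps, strictly decreasing):
  μ^(1)=2/3; μ^(2)=1/2; μ^(3)=0; μ^(4)=-2

((1, 1, 1, 0); (1, 1, 1, 1); (0, 0, 0, 3); (0, 0, 2, 0))


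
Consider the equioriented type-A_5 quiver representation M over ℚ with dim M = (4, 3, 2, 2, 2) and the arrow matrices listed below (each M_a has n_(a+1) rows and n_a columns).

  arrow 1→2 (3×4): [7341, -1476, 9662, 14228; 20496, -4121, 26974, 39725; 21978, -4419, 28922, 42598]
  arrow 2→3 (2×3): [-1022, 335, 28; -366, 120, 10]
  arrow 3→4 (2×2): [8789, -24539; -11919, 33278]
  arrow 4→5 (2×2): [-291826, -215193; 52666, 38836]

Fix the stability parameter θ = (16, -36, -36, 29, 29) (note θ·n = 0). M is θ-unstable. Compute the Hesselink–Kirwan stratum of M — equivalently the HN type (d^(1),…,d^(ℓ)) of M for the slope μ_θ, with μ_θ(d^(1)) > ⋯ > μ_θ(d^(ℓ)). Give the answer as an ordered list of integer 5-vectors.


Interval decomposition of M: I[1,1], I[1,2], I[1,5]^2.
HN type (ℓ=4): μ^(1)=29; μ^(2)=16; μ^(3)=-10; μ^(4)=-56/3

((0, 0, 0, 2, 2); (1, 0, 0, 0, 0); (1, 1, 0, 0, 0); (2, 2, 2, 0, 0))


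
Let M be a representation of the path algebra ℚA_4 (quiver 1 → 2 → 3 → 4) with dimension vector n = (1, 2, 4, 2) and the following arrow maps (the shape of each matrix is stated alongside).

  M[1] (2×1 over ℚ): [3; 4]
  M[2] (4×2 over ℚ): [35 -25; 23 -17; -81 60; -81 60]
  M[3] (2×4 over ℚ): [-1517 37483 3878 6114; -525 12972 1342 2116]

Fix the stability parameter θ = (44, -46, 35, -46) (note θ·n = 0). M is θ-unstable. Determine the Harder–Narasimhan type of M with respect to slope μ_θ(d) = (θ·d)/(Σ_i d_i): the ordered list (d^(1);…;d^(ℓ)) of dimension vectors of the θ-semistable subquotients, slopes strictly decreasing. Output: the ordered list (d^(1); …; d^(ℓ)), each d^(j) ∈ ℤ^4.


Barcode: M ≅ I[1,4], I[2,3], I[3,3], I[3,4]. HN layers by μ_θ (4 steps, strictly decreasing):
  μ^(1)=35; μ^(2)=-13/4; μ^(3)=-11/2; μ^(4)=-46

((0, 0, 2, 0); (1, 1, 1, 1); (0, 0, 1, 1); (0, 1, 0, 0))


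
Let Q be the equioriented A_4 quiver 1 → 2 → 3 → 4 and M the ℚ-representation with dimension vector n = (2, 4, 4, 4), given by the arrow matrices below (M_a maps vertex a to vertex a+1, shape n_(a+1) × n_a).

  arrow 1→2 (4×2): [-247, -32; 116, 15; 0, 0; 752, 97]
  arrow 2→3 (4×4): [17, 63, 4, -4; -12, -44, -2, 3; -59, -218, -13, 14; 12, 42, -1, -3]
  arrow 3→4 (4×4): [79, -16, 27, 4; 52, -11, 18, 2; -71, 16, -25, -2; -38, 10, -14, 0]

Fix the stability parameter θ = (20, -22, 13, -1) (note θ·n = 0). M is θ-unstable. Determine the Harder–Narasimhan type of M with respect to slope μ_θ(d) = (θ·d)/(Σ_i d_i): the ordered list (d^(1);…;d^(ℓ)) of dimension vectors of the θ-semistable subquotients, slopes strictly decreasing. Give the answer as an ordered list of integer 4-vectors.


Interval decomposition of M: I[1,4]^2, I[2,3], I[2,4], I[4,4].
HN type (ℓ=4): μ^(1)=13; μ^(2)=6; μ^(3)=-1; μ^(4)=-22

((0, 0, 1, 0); (0, 0, 3, 3); (2, 2, 0, 1); (0, 2, 0, 0))


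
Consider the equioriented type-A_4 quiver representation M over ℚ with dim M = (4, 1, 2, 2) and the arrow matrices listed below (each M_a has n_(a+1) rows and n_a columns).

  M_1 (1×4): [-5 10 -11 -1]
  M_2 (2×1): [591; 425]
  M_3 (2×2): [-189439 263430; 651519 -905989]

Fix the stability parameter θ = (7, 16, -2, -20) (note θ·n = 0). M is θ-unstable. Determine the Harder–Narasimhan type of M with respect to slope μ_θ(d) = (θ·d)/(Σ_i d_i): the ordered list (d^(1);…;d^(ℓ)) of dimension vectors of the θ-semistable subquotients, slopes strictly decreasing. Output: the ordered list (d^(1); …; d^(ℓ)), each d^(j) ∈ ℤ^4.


Via rank(M_{q-1}∘⋯∘M_p): M ≅ I[1,1]^3, I[1,4], I[3,4].
μ_θ-semistable layers: μ^(1)=7; μ^(2)=1/4; μ^(3)=-11

((3, 0, 0, 0); (1, 1, 1, 1); (0, 0, 1, 1))


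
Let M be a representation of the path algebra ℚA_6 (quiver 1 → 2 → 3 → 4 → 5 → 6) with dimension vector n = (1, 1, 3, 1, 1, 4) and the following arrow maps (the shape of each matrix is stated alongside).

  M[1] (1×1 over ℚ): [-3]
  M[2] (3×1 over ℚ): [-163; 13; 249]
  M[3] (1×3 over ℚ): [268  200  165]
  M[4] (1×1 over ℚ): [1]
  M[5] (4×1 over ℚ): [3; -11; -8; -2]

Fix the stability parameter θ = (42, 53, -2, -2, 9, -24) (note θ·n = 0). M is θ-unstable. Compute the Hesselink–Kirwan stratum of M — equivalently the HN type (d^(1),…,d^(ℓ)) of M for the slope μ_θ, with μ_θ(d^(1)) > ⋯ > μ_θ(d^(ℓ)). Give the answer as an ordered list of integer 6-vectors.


Interval decomposition of M: I[1,6], I[3,3]^2, I[6,6]^3.
HN type (ℓ=3): μ^(1)=38/3; μ^(2)=-2; μ^(3)=-24

((1, 1, 1, 1, 1, 1); (0, 0, 2, 0, 0, 0); (0, 0, 0, 0, 0, 3))


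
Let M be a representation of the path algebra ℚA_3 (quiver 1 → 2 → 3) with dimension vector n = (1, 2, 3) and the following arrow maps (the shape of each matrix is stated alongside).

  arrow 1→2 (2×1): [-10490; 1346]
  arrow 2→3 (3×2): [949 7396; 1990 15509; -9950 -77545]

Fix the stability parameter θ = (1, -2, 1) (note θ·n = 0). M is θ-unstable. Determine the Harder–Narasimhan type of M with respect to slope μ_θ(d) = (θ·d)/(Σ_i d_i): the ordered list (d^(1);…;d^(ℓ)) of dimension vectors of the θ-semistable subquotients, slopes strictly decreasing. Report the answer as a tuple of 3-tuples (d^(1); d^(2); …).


Via rank(M_{q-1}∘⋯∘M_p): M ≅ I[1,3], I[2,3], I[3,3].
μ_θ-semistable layers: μ^(1)=1; μ^(2)=-1/2; μ^(3)=-2

((0, 0, 3); (1, 1, 0); (0, 1, 0))


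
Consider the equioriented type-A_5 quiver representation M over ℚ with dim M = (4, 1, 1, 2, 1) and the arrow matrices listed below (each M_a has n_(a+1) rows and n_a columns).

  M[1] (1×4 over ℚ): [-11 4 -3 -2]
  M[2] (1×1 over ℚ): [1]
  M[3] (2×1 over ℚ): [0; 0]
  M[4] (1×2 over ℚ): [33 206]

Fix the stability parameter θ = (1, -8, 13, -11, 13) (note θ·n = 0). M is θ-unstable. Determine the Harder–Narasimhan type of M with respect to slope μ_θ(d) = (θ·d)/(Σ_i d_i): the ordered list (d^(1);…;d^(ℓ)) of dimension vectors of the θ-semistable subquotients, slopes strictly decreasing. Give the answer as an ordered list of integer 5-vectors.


Via rank(M_{q-1}∘⋯∘M_p): M ≅ I[1,1]^3, I[1,3], I[4,4], I[4,5].
μ_θ-semistable layers: μ^(1)=13; μ^(2)=1; μ^(3)=-7/2; μ^(4)=-11

((0, 0, 1, 0, 1); (3, 0, 0, 0, 0); (1, 1, 0, 0, 0); (0, 0, 0, 2, 0))
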